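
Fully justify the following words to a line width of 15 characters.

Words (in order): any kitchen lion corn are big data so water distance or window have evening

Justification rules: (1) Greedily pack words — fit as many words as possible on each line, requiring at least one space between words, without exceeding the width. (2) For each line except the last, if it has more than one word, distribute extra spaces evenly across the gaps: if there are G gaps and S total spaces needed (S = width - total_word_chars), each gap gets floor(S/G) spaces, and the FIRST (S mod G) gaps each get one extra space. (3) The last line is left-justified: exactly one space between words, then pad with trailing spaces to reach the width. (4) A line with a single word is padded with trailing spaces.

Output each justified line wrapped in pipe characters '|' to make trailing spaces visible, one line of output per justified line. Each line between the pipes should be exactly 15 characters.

Line 1: ['any', 'kitchen'] (min_width=11, slack=4)
Line 2: ['lion', 'corn', 'are'] (min_width=13, slack=2)
Line 3: ['big', 'data', 'so'] (min_width=11, slack=4)
Line 4: ['water', 'distance'] (min_width=14, slack=1)
Line 5: ['or', 'window', 'have'] (min_width=14, slack=1)
Line 6: ['evening'] (min_width=7, slack=8)

Answer: |any     kitchen|
|lion  corn  are|
|big   data   so|
|water  distance|
|or  window have|
|evening        |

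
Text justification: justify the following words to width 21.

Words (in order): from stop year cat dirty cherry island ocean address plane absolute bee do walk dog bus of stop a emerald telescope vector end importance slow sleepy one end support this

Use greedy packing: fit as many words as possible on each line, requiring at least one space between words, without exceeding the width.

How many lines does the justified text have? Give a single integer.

Answer: 9

Derivation:
Line 1: ['from', 'stop', 'year', 'cat'] (min_width=18, slack=3)
Line 2: ['dirty', 'cherry', 'island'] (min_width=19, slack=2)
Line 3: ['ocean', 'address', 'plane'] (min_width=19, slack=2)
Line 4: ['absolute', 'bee', 'do', 'walk'] (min_width=20, slack=1)
Line 5: ['dog', 'bus', 'of', 'stop', 'a'] (min_width=17, slack=4)
Line 6: ['emerald', 'telescope'] (min_width=17, slack=4)
Line 7: ['vector', 'end', 'importance'] (min_width=21, slack=0)
Line 8: ['slow', 'sleepy', 'one', 'end'] (min_width=19, slack=2)
Line 9: ['support', 'this'] (min_width=12, slack=9)
Total lines: 9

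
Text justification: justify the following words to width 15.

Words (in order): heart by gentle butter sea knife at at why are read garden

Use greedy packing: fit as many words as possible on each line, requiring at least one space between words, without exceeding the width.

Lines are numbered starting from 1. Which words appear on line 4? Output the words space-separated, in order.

Answer: are read garden

Derivation:
Line 1: ['heart', 'by', 'gentle'] (min_width=15, slack=0)
Line 2: ['butter', 'sea'] (min_width=10, slack=5)
Line 3: ['knife', 'at', 'at', 'why'] (min_width=15, slack=0)
Line 4: ['are', 'read', 'garden'] (min_width=15, slack=0)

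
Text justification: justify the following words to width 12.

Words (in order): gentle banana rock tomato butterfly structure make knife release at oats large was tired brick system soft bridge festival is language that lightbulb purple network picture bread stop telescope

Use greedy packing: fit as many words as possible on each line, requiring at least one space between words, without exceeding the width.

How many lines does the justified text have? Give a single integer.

Answer: 20

Derivation:
Line 1: ['gentle'] (min_width=6, slack=6)
Line 2: ['banana', 'rock'] (min_width=11, slack=1)
Line 3: ['tomato'] (min_width=6, slack=6)
Line 4: ['butterfly'] (min_width=9, slack=3)
Line 5: ['structure'] (min_width=9, slack=3)
Line 6: ['make', 'knife'] (min_width=10, slack=2)
Line 7: ['release', 'at'] (min_width=10, slack=2)
Line 8: ['oats', 'large'] (min_width=10, slack=2)
Line 9: ['was', 'tired'] (min_width=9, slack=3)
Line 10: ['brick', 'system'] (min_width=12, slack=0)
Line 11: ['soft', 'bridge'] (min_width=11, slack=1)
Line 12: ['festival', 'is'] (min_width=11, slack=1)
Line 13: ['language'] (min_width=8, slack=4)
Line 14: ['that'] (min_width=4, slack=8)
Line 15: ['lightbulb'] (min_width=9, slack=3)
Line 16: ['purple'] (min_width=6, slack=6)
Line 17: ['network'] (min_width=7, slack=5)
Line 18: ['picture'] (min_width=7, slack=5)
Line 19: ['bread', 'stop'] (min_width=10, slack=2)
Line 20: ['telescope'] (min_width=9, slack=3)
Total lines: 20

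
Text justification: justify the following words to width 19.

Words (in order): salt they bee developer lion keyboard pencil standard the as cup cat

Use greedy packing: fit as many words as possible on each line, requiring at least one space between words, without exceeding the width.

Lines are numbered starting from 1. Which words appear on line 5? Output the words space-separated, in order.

Answer: cat

Derivation:
Line 1: ['salt', 'they', 'bee'] (min_width=13, slack=6)
Line 2: ['developer', 'lion'] (min_width=14, slack=5)
Line 3: ['keyboard', 'pencil'] (min_width=15, slack=4)
Line 4: ['standard', 'the', 'as', 'cup'] (min_width=19, slack=0)
Line 5: ['cat'] (min_width=3, slack=16)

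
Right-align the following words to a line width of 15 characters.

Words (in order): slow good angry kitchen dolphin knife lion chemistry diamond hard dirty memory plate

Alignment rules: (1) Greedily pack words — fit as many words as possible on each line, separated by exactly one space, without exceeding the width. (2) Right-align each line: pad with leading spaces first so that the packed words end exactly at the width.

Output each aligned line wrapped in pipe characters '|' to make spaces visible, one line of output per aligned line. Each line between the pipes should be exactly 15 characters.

Line 1: ['slow', 'good', 'angry'] (min_width=15, slack=0)
Line 2: ['kitchen', 'dolphin'] (min_width=15, slack=0)
Line 3: ['knife', 'lion'] (min_width=10, slack=5)
Line 4: ['chemistry'] (min_width=9, slack=6)
Line 5: ['diamond', 'hard'] (min_width=12, slack=3)
Line 6: ['dirty', 'memory'] (min_width=12, slack=3)
Line 7: ['plate'] (min_width=5, slack=10)

Answer: |slow good angry|
|kitchen dolphin|
|     knife lion|
|      chemistry|
|   diamond hard|
|   dirty memory|
|          plate|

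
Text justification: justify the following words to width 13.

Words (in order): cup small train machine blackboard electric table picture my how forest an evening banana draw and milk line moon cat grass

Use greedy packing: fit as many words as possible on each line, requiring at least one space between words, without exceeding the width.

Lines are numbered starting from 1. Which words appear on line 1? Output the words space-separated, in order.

Answer: cup small

Derivation:
Line 1: ['cup', 'small'] (min_width=9, slack=4)
Line 2: ['train', 'machine'] (min_width=13, slack=0)
Line 3: ['blackboard'] (min_width=10, slack=3)
Line 4: ['electric'] (min_width=8, slack=5)
Line 5: ['table', 'picture'] (min_width=13, slack=0)
Line 6: ['my', 'how', 'forest'] (min_width=13, slack=0)
Line 7: ['an', 'evening'] (min_width=10, slack=3)
Line 8: ['banana', 'draw'] (min_width=11, slack=2)
Line 9: ['and', 'milk', 'line'] (min_width=13, slack=0)
Line 10: ['moon', 'cat'] (min_width=8, slack=5)
Line 11: ['grass'] (min_width=5, slack=8)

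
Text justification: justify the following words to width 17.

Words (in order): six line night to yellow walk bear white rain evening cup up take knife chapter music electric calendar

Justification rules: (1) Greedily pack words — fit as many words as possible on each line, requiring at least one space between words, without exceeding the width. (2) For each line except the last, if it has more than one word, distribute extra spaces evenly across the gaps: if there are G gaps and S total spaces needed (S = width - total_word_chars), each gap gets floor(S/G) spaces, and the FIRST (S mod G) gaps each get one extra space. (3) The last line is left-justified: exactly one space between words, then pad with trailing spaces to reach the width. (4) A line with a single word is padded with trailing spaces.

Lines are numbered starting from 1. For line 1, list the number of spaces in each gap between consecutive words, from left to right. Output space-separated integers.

Line 1: ['six', 'line', 'night', 'to'] (min_width=17, slack=0)
Line 2: ['yellow', 'walk', 'bear'] (min_width=16, slack=1)
Line 3: ['white', 'rain'] (min_width=10, slack=7)
Line 4: ['evening', 'cup', 'up'] (min_width=14, slack=3)
Line 5: ['take', 'knife'] (min_width=10, slack=7)
Line 6: ['chapter', 'music'] (min_width=13, slack=4)
Line 7: ['electric', 'calendar'] (min_width=17, slack=0)

Answer: 1 1 1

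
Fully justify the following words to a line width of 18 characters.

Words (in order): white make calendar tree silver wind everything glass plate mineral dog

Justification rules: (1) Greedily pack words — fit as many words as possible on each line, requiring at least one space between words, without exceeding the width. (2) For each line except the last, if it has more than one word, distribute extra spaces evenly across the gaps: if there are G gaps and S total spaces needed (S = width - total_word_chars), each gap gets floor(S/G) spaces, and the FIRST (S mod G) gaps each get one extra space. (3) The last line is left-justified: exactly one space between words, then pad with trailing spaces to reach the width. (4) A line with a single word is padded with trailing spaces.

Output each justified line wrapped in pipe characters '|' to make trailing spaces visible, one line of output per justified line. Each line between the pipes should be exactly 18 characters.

Line 1: ['white', 'make'] (min_width=10, slack=8)
Line 2: ['calendar', 'tree'] (min_width=13, slack=5)
Line 3: ['silver', 'wind'] (min_width=11, slack=7)
Line 4: ['everything', 'glass'] (min_width=16, slack=2)
Line 5: ['plate', 'mineral', 'dog'] (min_width=17, slack=1)

Answer: |white         make|
|calendar      tree|
|silver        wind|
|everything   glass|
|plate mineral dog |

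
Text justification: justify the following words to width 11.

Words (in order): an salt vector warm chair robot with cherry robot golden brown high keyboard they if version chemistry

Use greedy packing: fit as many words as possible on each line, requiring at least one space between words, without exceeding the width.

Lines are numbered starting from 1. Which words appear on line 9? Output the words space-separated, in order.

Line 1: ['an', 'salt'] (min_width=7, slack=4)
Line 2: ['vector', 'warm'] (min_width=11, slack=0)
Line 3: ['chair', 'robot'] (min_width=11, slack=0)
Line 4: ['with', 'cherry'] (min_width=11, slack=0)
Line 5: ['robot'] (min_width=5, slack=6)
Line 6: ['golden'] (min_width=6, slack=5)
Line 7: ['brown', 'high'] (min_width=10, slack=1)
Line 8: ['keyboard'] (min_width=8, slack=3)
Line 9: ['they', 'if'] (min_width=7, slack=4)
Line 10: ['version'] (min_width=7, slack=4)
Line 11: ['chemistry'] (min_width=9, slack=2)

Answer: they if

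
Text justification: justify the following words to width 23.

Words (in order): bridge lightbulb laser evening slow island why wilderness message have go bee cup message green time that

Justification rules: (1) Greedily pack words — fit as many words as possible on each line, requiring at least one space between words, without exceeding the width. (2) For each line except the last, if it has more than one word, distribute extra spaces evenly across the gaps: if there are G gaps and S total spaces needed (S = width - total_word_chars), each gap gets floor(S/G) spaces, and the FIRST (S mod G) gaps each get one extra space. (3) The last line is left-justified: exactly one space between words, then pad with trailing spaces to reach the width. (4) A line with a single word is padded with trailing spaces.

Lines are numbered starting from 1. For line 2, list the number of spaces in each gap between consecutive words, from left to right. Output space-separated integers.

Answer: 1 1 1

Derivation:
Line 1: ['bridge', 'lightbulb', 'laser'] (min_width=22, slack=1)
Line 2: ['evening', 'slow', 'island', 'why'] (min_width=23, slack=0)
Line 3: ['wilderness', 'message', 'have'] (min_width=23, slack=0)
Line 4: ['go', 'bee', 'cup', 'message'] (min_width=18, slack=5)
Line 5: ['green', 'time', 'that'] (min_width=15, slack=8)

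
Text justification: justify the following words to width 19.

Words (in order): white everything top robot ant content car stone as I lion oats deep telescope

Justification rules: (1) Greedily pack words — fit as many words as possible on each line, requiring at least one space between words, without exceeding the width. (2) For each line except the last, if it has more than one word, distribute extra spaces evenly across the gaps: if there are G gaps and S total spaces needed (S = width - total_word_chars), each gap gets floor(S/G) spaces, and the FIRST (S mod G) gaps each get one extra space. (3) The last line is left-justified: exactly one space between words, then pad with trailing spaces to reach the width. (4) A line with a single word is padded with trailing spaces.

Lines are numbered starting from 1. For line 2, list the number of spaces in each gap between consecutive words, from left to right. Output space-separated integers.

Answer: 4 4

Derivation:
Line 1: ['white', 'everything'] (min_width=16, slack=3)
Line 2: ['top', 'robot', 'ant'] (min_width=13, slack=6)
Line 3: ['content', 'car', 'stone'] (min_width=17, slack=2)
Line 4: ['as', 'I', 'lion', 'oats', 'deep'] (min_width=19, slack=0)
Line 5: ['telescope'] (min_width=9, slack=10)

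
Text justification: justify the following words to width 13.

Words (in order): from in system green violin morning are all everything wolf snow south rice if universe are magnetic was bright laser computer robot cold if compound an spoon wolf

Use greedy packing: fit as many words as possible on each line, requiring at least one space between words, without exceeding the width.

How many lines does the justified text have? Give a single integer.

Answer: 15

Derivation:
Line 1: ['from', 'in'] (min_width=7, slack=6)
Line 2: ['system', 'green'] (min_width=12, slack=1)
Line 3: ['violin'] (min_width=6, slack=7)
Line 4: ['morning', 'are'] (min_width=11, slack=2)
Line 5: ['all'] (min_width=3, slack=10)
Line 6: ['everything'] (min_width=10, slack=3)
Line 7: ['wolf', 'snow'] (min_width=9, slack=4)
Line 8: ['south', 'rice', 'if'] (min_width=13, slack=0)
Line 9: ['universe', 'are'] (min_width=12, slack=1)
Line 10: ['magnetic', 'was'] (min_width=12, slack=1)
Line 11: ['bright', 'laser'] (min_width=12, slack=1)
Line 12: ['computer'] (min_width=8, slack=5)
Line 13: ['robot', 'cold', 'if'] (min_width=13, slack=0)
Line 14: ['compound', 'an'] (min_width=11, slack=2)
Line 15: ['spoon', 'wolf'] (min_width=10, slack=3)
Total lines: 15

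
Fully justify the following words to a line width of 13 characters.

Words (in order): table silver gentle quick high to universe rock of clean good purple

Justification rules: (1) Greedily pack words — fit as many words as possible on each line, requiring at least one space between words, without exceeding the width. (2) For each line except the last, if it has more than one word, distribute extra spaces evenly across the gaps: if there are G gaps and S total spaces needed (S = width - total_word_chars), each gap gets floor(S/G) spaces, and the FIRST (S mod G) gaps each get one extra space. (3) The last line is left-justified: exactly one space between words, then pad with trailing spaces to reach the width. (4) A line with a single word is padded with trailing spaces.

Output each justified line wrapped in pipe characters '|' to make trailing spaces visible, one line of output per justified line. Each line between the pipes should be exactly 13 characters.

Answer: |table  silver|
|gentle  quick|
|high       to|
|universe rock|
|of clean good|
|purple       |

Derivation:
Line 1: ['table', 'silver'] (min_width=12, slack=1)
Line 2: ['gentle', 'quick'] (min_width=12, slack=1)
Line 3: ['high', 'to'] (min_width=7, slack=6)
Line 4: ['universe', 'rock'] (min_width=13, slack=0)
Line 5: ['of', 'clean', 'good'] (min_width=13, slack=0)
Line 6: ['purple'] (min_width=6, slack=7)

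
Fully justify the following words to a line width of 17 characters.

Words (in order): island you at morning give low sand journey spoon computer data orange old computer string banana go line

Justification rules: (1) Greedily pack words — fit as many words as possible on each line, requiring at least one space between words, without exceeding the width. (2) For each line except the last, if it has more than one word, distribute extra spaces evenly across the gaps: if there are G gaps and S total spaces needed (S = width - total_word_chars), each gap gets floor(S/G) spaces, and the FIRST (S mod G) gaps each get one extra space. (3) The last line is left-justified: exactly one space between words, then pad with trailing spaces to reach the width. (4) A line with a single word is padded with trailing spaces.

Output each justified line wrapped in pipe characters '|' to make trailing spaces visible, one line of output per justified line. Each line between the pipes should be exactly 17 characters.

Answer: |island   you   at|
|morning  give low|
|sand      journey|
|spoon    computer|
|data  orange  old|
|computer   string|
|banana go line   |

Derivation:
Line 1: ['island', 'you', 'at'] (min_width=13, slack=4)
Line 2: ['morning', 'give', 'low'] (min_width=16, slack=1)
Line 3: ['sand', 'journey'] (min_width=12, slack=5)
Line 4: ['spoon', 'computer'] (min_width=14, slack=3)
Line 5: ['data', 'orange', 'old'] (min_width=15, slack=2)
Line 6: ['computer', 'string'] (min_width=15, slack=2)
Line 7: ['banana', 'go', 'line'] (min_width=14, slack=3)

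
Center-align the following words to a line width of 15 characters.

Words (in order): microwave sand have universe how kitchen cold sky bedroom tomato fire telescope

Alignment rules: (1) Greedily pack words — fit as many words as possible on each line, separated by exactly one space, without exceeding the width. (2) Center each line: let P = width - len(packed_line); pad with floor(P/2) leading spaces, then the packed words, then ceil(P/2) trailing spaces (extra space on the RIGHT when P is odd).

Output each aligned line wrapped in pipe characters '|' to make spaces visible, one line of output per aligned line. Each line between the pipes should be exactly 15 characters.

Answer: |microwave sand |
| have universe |
|  how kitchen  |
|   cold sky    |
|bedroom tomato |
|fire telescope |

Derivation:
Line 1: ['microwave', 'sand'] (min_width=14, slack=1)
Line 2: ['have', 'universe'] (min_width=13, slack=2)
Line 3: ['how', 'kitchen'] (min_width=11, slack=4)
Line 4: ['cold', 'sky'] (min_width=8, slack=7)
Line 5: ['bedroom', 'tomato'] (min_width=14, slack=1)
Line 6: ['fire', 'telescope'] (min_width=14, slack=1)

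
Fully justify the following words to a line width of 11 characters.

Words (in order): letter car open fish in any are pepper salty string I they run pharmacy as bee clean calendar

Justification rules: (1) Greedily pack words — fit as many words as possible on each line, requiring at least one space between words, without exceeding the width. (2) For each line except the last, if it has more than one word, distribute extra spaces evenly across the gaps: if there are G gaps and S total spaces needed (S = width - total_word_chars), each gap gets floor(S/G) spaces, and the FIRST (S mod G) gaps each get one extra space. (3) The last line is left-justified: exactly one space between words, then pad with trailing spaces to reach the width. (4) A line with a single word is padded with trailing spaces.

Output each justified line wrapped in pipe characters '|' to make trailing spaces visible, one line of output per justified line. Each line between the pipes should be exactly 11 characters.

Line 1: ['letter', 'car'] (min_width=10, slack=1)
Line 2: ['open', 'fish'] (min_width=9, slack=2)
Line 3: ['in', 'any', 'are'] (min_width=10, slack=1)
Line 4: ['pepper'] (min_width=6, slack=5)
Line 5: ['salty'] (min_width=5, slack=6)
Line 6: ['string', 'I'] (min_width=8, slack=3)
Line 7: ['they', 'run'] (min_width=8, slack=3)
Line 8: ['pharmacy', 'as'] (min_width=11, slack=0)
Line 9: ['bee', 'clean'] (min_width=9, slack=2)
Line 10: ['calendar'] (min_width=8, slack=3)

Answer: |letter  car|
|open   fish|
|in  any are|
|pepper     |
|salty      |
|string    I|
|they    run|
|pharmacy as|
|bee   clean|
|calendar   |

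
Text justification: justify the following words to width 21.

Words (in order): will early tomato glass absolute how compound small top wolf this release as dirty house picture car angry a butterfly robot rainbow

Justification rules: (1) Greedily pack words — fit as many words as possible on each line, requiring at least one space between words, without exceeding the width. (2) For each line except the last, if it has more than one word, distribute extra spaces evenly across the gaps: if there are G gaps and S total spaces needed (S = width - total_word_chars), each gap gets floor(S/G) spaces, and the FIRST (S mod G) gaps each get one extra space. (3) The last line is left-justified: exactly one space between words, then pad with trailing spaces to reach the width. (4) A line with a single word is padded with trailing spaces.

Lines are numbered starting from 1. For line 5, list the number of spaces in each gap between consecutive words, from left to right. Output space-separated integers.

Answer: 2 2

Derivation:
Line 1: ['will', 'early', 'tomato'] (min_width=17, slack=4)
Line 2: ['glass', 'absolute', 'how'] (min_width=18, slack=3)
Line 3: ['compound', 'small', 'top'] (min_width=18, slack=3)
Line 4: ['wolf', 'this', 'release', 'as'] (min_width=20, slack=1)
Line 5: ['dirty', 'house', 'picture'] (min_width=19, slack=2)
Line 6: ['car', 'angry', 'a', 'butterfly'] (min_width=21, slack=0)
Line 7: ['robot', 'rainbow'] (min_width=13, slack=8)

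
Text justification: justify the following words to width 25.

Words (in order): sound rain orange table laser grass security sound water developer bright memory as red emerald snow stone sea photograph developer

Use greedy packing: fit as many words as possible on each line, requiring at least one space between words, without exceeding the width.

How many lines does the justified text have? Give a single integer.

Answer: 6

Derivation:
Line 1: ['sound', 'rain', 'orange', 'table'] (min_width=23, slack=2)
Line 2: ['laser', 'grass', 'security'] (min_width=20, slack=5)
Line 3: ['sound', 'water', 'developer'] (min_width=21, slack=4)
Line 4: ['bright', 'memory', 'as', 'red'] (min_width=20, slack=5)
Line 5: ['emerald', 'snow', 'stone', 'sea'] (min_width=22, slack=3)
Line 6: ['photograph', 'developer'] (min_width=20, slack=5)
Total lines: 6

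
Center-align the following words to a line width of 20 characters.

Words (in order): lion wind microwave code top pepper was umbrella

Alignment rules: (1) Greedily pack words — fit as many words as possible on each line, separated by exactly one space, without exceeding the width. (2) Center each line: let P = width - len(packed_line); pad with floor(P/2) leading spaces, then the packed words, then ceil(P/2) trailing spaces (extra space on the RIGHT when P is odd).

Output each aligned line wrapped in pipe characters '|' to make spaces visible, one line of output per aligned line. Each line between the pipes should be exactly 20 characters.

Line 1: ['lion', 'wind', 'microwave'] (min_width=19, slack=1)
Line 2: ['code', 'top', 'pepper', 'was'] (min_width=19, slack=1)
Line 3: ['umbrella'] (min_width=8, slack=12)

Answer: |lion wind microwave |
|code top pepper was |
|      umbrella      |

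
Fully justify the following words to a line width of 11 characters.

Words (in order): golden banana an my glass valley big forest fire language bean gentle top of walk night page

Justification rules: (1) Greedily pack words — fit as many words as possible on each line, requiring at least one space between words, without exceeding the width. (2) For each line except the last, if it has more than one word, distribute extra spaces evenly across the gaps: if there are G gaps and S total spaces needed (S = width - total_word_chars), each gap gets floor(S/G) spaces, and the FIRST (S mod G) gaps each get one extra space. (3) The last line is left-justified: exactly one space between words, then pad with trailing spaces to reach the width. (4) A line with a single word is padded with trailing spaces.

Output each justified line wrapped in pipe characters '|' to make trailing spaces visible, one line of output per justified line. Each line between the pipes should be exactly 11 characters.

Line 1: ['golden'] (min_width=6, slack=5)
Line 2: ['banana', 'an'] (min_width=9, slack=2)
Line 3: ['my', 'glass'] (min_width=8, slack=3)
Line 4: ['valley', 'big'] (min_width=10, slack=1)
Line 5: ['forest', 'fire'] (min_width=11, slack=0)
Line 6: ['language'] (min_width=8, slack=3)
Line 7: ['bean', 'gentle'] (min_width=11, slack=0)
Line 8: ['top', 'of', 'walk'] (min_width=11, slack=0)
Line 9: ['night', 'page'] (min_width=10, slack=1)

Answer: |golden     |
|banana   an|
|my    glass|
|valley  big|
|forest fire|
|language   |
|bean gentle|
|top of walk|
|night page |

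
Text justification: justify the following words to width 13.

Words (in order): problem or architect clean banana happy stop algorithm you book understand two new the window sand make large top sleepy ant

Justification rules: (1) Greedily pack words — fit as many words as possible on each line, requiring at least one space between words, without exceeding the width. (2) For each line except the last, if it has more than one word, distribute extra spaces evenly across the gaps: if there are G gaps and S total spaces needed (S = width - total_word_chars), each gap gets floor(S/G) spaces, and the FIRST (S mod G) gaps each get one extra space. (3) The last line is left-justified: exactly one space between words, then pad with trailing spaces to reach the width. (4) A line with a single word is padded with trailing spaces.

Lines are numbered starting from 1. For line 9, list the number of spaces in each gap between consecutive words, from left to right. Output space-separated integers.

Line 1: ['problem', 'or'] (min_width=10, slack=3)
Line 2: ['architect'] (min_width=9, slack=4)
Line 3: ['clean', 'banana'] (min_width=12, slack=1)
Line 4: ['happy', 'stop'] (min_width=10, slack=3)
Line 5: ['algorithm', 'you'] (min_width=13, slack=0)
Line 6: ['book'] (min_width=4, slack=9)
Line 7: ['understand'] (min_width=10, slack=3)
Line 8: ['two', 'new', 'the'] (min_width=11, slack=2)
Line 9: ['window', 'sand'] (min_width=11, slack=2)
Line 10: ['make', 'large'] (min_width=10, slack=3)
Line 11: ['top', 'sleepy'] (min_width=10, slack=3)
Line 12: ['ant'] (min_width=3, slack=10)

Answer: 3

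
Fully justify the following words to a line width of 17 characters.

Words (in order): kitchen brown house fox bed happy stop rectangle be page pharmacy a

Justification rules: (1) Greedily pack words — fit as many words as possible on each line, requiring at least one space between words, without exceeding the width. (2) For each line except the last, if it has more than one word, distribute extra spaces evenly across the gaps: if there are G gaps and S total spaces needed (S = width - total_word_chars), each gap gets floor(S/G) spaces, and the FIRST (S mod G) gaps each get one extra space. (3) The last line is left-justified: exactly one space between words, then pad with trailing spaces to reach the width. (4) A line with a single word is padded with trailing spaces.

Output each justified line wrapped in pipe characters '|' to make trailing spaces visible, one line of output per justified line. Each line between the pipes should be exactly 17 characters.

Answer: |kitchen     brown|
|house   fox   bed|
|happy        stop|
|rectangle be page|
|pharmacy a       |

Derivation:
Line 1: ['kitchen', 'brown'] (min_width=13, slack=4)
Line 2: ['house', 'fox', 'bed'] (min_width=13, slack=4)
Line 3: ['happy', 'stop'] (min_width=10, slack=7)
Line 4: ['rectangle', 'be', 'page'] (min_width=17, slack=0)
Line 5: ['pharmacy', 'a'] (min_width=10, slack=7)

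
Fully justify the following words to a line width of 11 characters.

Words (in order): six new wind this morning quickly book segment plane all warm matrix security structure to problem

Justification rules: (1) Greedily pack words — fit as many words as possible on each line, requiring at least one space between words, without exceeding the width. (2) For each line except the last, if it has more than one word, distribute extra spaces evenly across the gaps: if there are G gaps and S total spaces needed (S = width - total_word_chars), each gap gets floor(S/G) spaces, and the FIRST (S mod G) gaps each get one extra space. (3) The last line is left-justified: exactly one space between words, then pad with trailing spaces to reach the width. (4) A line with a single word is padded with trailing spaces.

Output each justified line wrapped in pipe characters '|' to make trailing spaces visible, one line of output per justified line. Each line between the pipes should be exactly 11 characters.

Answer: |six     new|
|wind   this|
|morning    |
|quickly    |
|book       |
|segment    |
|plane   all|
|warm matrix|
|security   |
|structure  |
|to problem |

Derivation:
Line 1: ['six', 'new'] (min_width=7, slack=4)
Line 2: ['wind', 'this'] (min_width=9, slack=2)
Line 3: ['morning'] (min_width=7, slack=4)
Line 4: ['quickly'] (min_width=7, slack=4)
Line 5: ['book'] (min_width=4, slack=7)
Line 6: ['segment'] (min_width=7, slack=4)
Line 7: ['plane', 'all'] (min_width=9, slack=2)
Line 8: ['warm', 'matrix'] (min_width=11, slack=0)
Line 9: ['security'] (min_width=8, slack=3)
Line 10: ['structure'] (min_width=9, slack=2)
Line 11: ['to', 'problem'] (min_width=10, slack=1)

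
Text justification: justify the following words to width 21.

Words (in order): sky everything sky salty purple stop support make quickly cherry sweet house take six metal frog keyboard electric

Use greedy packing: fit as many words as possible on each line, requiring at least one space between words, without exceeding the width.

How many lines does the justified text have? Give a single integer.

Answer: 6

Derivation:
Line 1: ['sky', 'everything', 'sky'] (min_width=18, slack=3)
Line 2: ['salty', 'purple', 'stop'] (min_width=17, slack=4)
Line 3: ['support', 'make', 'quickly'] (min_width=20, slack=1)
Line 4: ['cherry', 'sweet', 'house'] (min_width=18, slack=3)
Line 5: ['take', 'six', 'metal', 'frog'] (min_width=19, slack=2)
Line 6: ['keyboard', 'electric'] (min_width=17, slack=4)
Total lines: 6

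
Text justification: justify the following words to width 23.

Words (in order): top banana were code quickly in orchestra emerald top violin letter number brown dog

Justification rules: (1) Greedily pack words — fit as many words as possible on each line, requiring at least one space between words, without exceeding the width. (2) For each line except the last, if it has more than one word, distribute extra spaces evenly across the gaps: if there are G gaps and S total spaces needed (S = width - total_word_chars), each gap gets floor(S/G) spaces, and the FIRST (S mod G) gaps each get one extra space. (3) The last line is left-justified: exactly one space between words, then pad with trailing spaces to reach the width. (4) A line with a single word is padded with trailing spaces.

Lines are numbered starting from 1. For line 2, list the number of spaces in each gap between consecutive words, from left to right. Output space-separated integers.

Answer: 3 2

Derivation:
Line 1: ['top', 'banana', 'were', 'code'] (min_width=20, slack=3)
Line 2: ['quickly', 'in', 'orchestra'] (min_width=20, slack=3)
Line 3: ['emerald', 'top', 'violin'] (min_width=18, slack=5)
Line 4: ['letter', 'number', 'brown', 'dog'] (min_width=23, slack=0)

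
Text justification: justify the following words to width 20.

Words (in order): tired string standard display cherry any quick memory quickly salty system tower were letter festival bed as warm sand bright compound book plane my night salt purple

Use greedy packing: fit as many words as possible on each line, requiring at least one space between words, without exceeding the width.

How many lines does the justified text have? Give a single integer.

Answer: 9

Derivation:
Line 1: ['tired', 'string'] (min_width=12, slack=8)
Line 2: ['standard', 'display'] (min_width=16, slack=4)
Line 3: ['cherry', 'any', 'quick'] (min_width=16, slack=4)
Line 4: ['memory', 'quickly', 'salty'] (min_width=20, slack=0)
Line 5: ['system', 'tower', 'were'] (min_width=17, slack=3)
Line 6: ['letter', 'festival', 'bed'] (min_width=19, slack=1)
Line 7: ['as', 'warm', 'sand', 'bright'] (min_width=19, slack=1)
Line 8: ['compound', 'book', 'plane'] (min_width=19, slack=1)
Line 9: ['my', 'night', 'salt', 'purple'] (min_width=20, slack=0)
Total lines: 9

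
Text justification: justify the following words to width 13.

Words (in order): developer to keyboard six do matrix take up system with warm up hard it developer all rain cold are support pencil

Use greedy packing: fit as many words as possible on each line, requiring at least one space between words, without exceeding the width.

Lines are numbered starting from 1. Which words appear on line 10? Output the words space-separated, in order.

Answer: pencil

Derivation:
Line 1: ['developer', 'to'] (min_width=12, slack=1)
Line 2: ['keyboard', 'six'] (min_width=12, slack=1)
Line 3: ['do', 'matrix'] (min_width=9, slack=4)
Line 4: ['take', 'up'] (min_width=7, slack=6)
Line 5: ['system', 'with'] (min_width=11, slack=2)
Line 6: ['warm', 'up', 'hard'] (min_width=12, slack=1)
Line 7: ['it', 'developer'] (min_width=12, slack=1)
Line 8: ['all', 'rain', 'cold'] (min_width=13, slack=0)
Line 9: ['are', 'support'] (min_width=11, slack=2)
Line 10: ['pencil'] (min_width=6, slack=7)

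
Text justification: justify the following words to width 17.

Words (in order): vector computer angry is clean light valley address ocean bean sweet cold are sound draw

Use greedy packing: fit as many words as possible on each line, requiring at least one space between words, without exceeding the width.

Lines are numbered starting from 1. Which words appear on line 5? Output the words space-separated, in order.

Line 1: ['vector', 'computer'] (min_width=15, slack=2)
Line 2: ['angry', 'is', 'clean'] (min_width=14, slack=3)
Line 3: ['light', 'valley'] (min_width=12, slack=5)
Line 4: ['address', 'ocean'] (min_width=13, slack=4)
Line 5: ['bean', 'sweet', 'cold'] (min_width=15, slack=2)
Line 6: ['are', 'sound', 'draw'] (min_width=14, slack=3)

Answer: bean sweet cold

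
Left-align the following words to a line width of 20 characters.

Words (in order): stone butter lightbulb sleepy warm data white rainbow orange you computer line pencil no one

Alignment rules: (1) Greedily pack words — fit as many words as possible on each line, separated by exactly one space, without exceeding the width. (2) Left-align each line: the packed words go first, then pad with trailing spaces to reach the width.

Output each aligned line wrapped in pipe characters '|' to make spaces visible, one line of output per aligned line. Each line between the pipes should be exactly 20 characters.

Line 1: ['stone', 'butter'] (min_width=12, slack=8)
Line 2: ['lightbulb', 'sleepy'] (min_width=16, slack=4)
Line 3: ['warm', 'data', 'white'] (min_width=15, slack=5)
Line 4: ['rainbow', 'orange', 'you'] (min_width=18, slack=2)
Line 5: ['computer', 'line', 'pencil'] (min_width=20, slack=0)
Line 6: ['no', 'one'] (min_width=6, slack=14)

Answer: |stone butter        |
|lightbulb sleepy    |
|warm data white     |
|rainbow orange you  |
|computer line pencil|
|no one              |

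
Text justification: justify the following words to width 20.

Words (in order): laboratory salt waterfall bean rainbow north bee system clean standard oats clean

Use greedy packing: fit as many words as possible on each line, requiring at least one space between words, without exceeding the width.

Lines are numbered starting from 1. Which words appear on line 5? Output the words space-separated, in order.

Answer: standard oats clean

Derivation:
Line 1: ['laboratory', 'salt'] (min_width=15, slack=5)
Line 2: ['waterfall', 'bean'] (min_width=14, slack=6)
Line 3: ['rainbow', 'north', 'bee'] (min_width=17, slack=3)
Line 4: ['system', 'clean'] (min_width=12, slack=8)
Line 5: ['standard', 'oats', 'clean'] (min_width=19, slack=1)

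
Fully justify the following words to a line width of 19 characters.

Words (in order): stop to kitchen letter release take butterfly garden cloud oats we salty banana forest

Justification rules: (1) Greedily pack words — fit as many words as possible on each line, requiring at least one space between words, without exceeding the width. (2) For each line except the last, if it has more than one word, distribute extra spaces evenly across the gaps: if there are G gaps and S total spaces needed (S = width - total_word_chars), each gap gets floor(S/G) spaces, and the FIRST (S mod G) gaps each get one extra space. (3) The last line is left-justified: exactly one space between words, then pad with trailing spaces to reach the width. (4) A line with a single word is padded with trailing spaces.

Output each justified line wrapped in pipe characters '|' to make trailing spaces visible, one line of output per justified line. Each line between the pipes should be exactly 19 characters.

Answer: |stop   to   kitchen|
|letter release take|
|butterfly    garden|
|cloud oats we salty|
|banana forest      |

Derivation:
Line 1: ['stop', 'to', 'kitchen'] (min_width=15, slack=4)
Line 2: ['letter', 'release', 'take'] (min_width=19, slack=0)
Line 3: ['butterfly', 'garden'] (min_width=16, slack=3)
Line 4: ['cloud', 'oats', 'we', 'salty'] (min_width=19, slack=0)
Line 5: ['banana', 'forest'] (min_width=13, slack=6)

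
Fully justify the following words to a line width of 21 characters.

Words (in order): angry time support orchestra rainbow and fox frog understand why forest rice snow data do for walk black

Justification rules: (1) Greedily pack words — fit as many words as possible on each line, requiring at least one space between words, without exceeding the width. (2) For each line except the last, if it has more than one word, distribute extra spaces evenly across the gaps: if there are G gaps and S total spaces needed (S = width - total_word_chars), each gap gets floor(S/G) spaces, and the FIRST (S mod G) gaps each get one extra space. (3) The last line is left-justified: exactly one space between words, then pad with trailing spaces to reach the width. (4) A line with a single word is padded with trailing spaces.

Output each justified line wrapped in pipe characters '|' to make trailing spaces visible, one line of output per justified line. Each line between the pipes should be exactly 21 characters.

Line 1: ['angry', 'time', 'support'] (min_width=18, slack=3)
Line 2: ['orchestra', 'rainbow', 'and'] (min_width=21, slack=0)
Line 3: ['fox', 'frog', 'understand'] (min_width=19, slack=2)
Line 4: ['why', 'forest', 'rice', 'snow'] (min_width=20, slack=1)
Line 5: ['data', 'do', 'for', 'walk'] (min_width=16, slack=5)
Line 6: ['black'] (min_width=5, slack=16)

Answer: |angry   time  support|
|orchestra rainbow and|
|fox  frog  understand|
|why  forest rice snow|
|data   do   for  walk|
|black                |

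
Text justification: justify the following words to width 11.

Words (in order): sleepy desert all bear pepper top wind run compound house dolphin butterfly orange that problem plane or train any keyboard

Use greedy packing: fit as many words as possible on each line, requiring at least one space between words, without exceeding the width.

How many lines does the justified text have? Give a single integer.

Answer: 14

Derivation:
Line 1: ['sleepy'] (min_width=6, slack=5)
Line 2: ['desert', 'all'] (min_width=10, slack=1)
Line 3: ['bear', 'pepper'] (min_width=11, slack=0)
Line 4: ['top', 'wind'] (min_width=8, slack=3)
Line 5: ['run'] (min_width=3, slack=8)
Line 6: ['compound'] (min_width=8, slack=3)
Line 7: ['house'] (min_width=5, slack=6)
Line 8: ['dolphin'] (min_width=7, slack=4)
Line 9: ['butterfly'] (min_width=9, slack=2)
Line 10: ['orange', 'that'] (min_width=11, slack=0)
Line 11: ['problem'] (min_width=7, slack=4)
Line 12: ['plane', 'or'] (min_width=8, slack=3)
Line 13: ['train', 'any'] (min_width=9, slack=2)
Line 14: ['keyboard'] (min_width=8, slack=3)
Total lines: 14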